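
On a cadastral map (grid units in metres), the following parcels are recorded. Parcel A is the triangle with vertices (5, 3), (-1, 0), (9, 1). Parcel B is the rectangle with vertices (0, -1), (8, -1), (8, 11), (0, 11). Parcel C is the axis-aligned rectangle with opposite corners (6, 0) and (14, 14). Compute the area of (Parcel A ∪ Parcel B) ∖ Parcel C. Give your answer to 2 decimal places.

|Parcel A ∪ Parcel B| = 96.5.
|(Parcel A ∪ Parcel B) ∩ Parcel C| = 22.3.
|(Parcel A ∪ Parcel B) ∖ Parcel C| = 96.5 − 22.3 = 74.20.

74.20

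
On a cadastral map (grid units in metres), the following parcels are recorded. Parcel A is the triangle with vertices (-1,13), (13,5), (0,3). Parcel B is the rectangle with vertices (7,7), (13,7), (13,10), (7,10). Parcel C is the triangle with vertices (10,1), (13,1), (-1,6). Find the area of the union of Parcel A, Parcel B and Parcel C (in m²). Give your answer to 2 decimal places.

By inclusion–exclusion:
Individual areas: |Parcel A| = 66, |Parcel B| = 18, |Parcel C| = 7.5.
|Parcel A∩Parcel B| = 1.7857.
|Parcel A∩Parcel C| = 1.5323.
|Parcel B∩Parcel C| = 0.
|Parcel A∩Parcel B∩Parcel C| = 0.
|Parcel A ∪ Parcel B ∪ Parcel C| = 91.5 − 3.318 + 0 = 88.18.

88.18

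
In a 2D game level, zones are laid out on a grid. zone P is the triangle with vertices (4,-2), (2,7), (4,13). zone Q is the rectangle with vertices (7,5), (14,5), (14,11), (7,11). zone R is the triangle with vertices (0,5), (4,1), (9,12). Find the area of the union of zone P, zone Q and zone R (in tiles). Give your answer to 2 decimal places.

78.17

By inclusion–exclusion:
Individual areas: |zone P| = 15, |zone Q| = 42, |zone R| = 32.
|zone P∩zone Q| = 0.
|zone P∩zone R| = 8.3997.
|zone Q∩zone R| = 2.4289.
|zone P∩zone Q∩zone R| = 0.
|zone P ∪ zone Q ∪ zone R| = 89 − 10.8285 + 0 = 78.17.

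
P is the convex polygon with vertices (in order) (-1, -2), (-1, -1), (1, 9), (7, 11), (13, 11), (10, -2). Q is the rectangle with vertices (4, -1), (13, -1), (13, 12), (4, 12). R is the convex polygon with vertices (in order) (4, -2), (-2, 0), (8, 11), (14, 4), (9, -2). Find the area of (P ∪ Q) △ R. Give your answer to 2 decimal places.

|P ∪ Q| = 169.6154.
|(P ∪ Q) ∩ R| = 108.5763.
|(P ∪ Q) △ R| = 169.6154 + 111 − 217.1526 = 63.46.

63.46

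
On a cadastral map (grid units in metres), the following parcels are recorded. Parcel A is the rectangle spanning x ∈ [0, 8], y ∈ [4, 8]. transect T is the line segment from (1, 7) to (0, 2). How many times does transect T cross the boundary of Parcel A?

The segment meets the boundary at (0.4,4).

1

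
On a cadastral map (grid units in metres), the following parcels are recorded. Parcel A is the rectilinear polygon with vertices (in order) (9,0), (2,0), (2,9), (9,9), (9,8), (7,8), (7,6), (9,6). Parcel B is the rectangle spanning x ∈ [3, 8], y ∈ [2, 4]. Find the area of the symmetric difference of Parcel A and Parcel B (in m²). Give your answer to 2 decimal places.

|Parcel A| = 59, |Parcel B| = 10, |Parcel A∩Parcel B| = 10.
|Parcel A △ Parcel B| = |Parcel A| + |Parcel B| − 2·|Parcel A∩Parcel B| = 59 + 10 − 20 = 49.00.

49.00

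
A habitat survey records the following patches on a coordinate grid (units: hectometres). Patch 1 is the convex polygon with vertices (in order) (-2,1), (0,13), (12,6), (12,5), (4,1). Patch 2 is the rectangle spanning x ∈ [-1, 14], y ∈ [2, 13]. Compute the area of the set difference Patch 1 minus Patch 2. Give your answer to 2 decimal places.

9.00

|Patch 1| = 98, |Patch 1∩Patch 2| = 89.
|Patch 1 ∖ Patch 2| = |Patch 1| − |Patch 1∩Patch 2| = 98 − 89 = 9.00.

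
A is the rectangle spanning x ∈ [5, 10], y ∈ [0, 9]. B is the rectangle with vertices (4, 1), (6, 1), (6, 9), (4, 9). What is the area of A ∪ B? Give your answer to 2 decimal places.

53.00

By inclusion–exclusion:
Individual areas: |A| = 45, |B| = 16.
|A∩B|: x∈[5,6], y∈[1,9] → 1·8 = 8.
|A ∪ B| = 61 − 8 = 53.00.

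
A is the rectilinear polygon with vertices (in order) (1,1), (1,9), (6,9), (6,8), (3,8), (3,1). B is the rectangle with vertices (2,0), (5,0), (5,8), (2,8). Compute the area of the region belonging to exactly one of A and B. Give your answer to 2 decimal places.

|A| = 19, |B| = 24, |A∩B| = 7.
|A △ B| = |A| + |B| − 2·|A∩B| = 19 + 24 − 14 = 29.00.

29.00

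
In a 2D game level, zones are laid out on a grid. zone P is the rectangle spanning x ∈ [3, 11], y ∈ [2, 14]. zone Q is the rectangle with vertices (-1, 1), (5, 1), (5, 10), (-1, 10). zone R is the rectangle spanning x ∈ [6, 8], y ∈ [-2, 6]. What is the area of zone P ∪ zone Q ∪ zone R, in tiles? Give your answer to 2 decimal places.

142.00

By inclusion–exclusion:
Individual areas: |zone P| = 96, |zone Q| = 54, |zone R| = 16.
|zone P∩zone Q|: x∈[3,5], y∈[2,10] → 2·8 = 16.
|zone P∩zone R|: x∈[6,8], y∈[2,6] → 2·4 = 8.
|zone Q∩zone R| = 0 (no overlap).
|zone P∩zone Q∩zone R| = 0.
|zone P ∪ zone Q ∪ zone R| = 166 − 24 + 0 = 142.00.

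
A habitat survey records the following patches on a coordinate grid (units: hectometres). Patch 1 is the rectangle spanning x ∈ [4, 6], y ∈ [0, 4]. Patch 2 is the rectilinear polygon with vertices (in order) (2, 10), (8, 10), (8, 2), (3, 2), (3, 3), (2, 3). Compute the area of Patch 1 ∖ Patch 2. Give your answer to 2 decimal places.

4.00

|Patch 1| = 8, |Patch 1∩Patch 2| = 4.
|Patch 1 ∖ Patch 2| = |Patch 1| − |Patch 1∩Patch 2| = 8 − 4 = 4.00.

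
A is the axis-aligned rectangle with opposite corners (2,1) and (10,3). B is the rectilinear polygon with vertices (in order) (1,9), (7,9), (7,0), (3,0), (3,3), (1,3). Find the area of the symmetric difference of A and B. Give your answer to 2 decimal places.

48.00

|A| = 16, |B| = 48, |A∩B| = 8.
|A △ B| = |A| + |B| − 2·|A∩B| = 16 + 48 − 16 = 48.00.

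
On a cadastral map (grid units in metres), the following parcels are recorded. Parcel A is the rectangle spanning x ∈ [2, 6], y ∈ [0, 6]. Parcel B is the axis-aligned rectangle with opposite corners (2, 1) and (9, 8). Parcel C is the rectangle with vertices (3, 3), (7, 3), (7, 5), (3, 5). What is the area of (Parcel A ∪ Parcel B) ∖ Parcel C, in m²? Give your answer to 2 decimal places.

|Parcel A ∪ Parcel B| = 53.
|(Parcel A ∪ Parcel B) ∩ Parcel C| = 8.
|(Parcel A ∪ Parcel B) ∖ Parcel C| = 53 − 8 = 45.00.

45.00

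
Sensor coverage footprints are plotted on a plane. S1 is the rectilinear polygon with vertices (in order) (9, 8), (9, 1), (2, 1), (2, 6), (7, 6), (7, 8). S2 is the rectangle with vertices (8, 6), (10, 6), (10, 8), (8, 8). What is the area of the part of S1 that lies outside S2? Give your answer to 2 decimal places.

|S1| = 39, |S1∩S2| = 2.
|S1 ∖ S2| = |S1| − |S1∩S2| = 39 − 2 = 37.00.

37.00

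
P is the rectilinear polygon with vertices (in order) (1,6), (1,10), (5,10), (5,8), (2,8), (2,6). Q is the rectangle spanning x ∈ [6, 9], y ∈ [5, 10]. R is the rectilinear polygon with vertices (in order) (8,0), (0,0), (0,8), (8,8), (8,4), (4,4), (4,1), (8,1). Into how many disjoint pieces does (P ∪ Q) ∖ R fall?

2

(P ∪ Q) ∖ R splits into 2 disjoint pieces (area 8, area 9).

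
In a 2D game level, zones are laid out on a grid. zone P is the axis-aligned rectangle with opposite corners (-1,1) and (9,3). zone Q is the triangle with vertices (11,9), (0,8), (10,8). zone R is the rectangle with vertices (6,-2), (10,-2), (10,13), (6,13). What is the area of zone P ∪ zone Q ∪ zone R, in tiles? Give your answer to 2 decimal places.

By inclusion–exclusion:
Individual areas: |zone P| = 20, |zone Q| = 5, |zone R| = 60.
|zone P∩zone Q| = 0.
|zone P∩zone R|: x∈[6,9], y∈[1,3] → 3·2 = 6.
|zone Q∩zone R| = 2.9091.
|zone P∩zone Q∩zone R| = 0.
|zone P ∪ zone Q ∪ zone R| = 85 − 8.9091 + 0 = 76.09.

76.09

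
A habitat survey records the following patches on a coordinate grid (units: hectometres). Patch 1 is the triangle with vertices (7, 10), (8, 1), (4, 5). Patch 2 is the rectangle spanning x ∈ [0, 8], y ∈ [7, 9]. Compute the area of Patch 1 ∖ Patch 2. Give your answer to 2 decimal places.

|Patch 1| = 16, |Patch 1∩Patch 2| = 2.8444.
|Patch 1 ∖ Patch 2| = |Patch 1| − |Patch 1∩Patch 2| = 16 − 2.8444 = 13.16.

13.16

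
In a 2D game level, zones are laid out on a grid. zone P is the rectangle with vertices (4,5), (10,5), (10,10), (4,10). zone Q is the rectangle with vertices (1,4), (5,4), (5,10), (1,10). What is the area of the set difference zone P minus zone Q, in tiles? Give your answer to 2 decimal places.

|zone P∩zone Q|: x∈[4,5], y∈[5,10] → 1·5 = 5.
|zone P| = 30.
|zone P ∖ zone Q| = |zone P| − |zone P∩zone Q| = 30 − 5 = 25.00.

25.00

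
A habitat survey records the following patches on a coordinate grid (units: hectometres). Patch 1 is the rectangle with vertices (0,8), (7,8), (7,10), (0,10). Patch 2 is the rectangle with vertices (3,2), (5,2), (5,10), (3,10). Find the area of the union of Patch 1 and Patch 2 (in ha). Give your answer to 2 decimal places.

26.00

By inclusion–exclusion:
Individual areas: |Patch 1| = 14, |Patch 2| = 16.
|Patch 1∩Patch 2|: x∈[3,5], y∈[8,10] → 2·2 = 4.
|Patch 1 ∪ Patch 2| = 30 − 4 = 26.00.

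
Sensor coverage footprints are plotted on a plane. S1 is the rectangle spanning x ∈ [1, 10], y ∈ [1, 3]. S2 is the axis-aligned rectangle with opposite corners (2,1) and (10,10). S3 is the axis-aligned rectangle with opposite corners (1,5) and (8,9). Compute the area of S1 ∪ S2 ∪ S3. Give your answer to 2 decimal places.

78.00

By inclusion–exclusion:
Individual areas: |S1| = 18, |S2| = 72, |S3| = 28.
|S1∩S2|: x∈[2,10], y∈[1,3] → 8·2 = 16.
|S1∩S3| = 0 (no overlap).
|S2∩S3|: x∈[2,8], y∈[5,9] → 6·4 = 24.
|S1∩S2∩S3| = 0.
|S1 ∪ S2 ∪ S3| = 118 − 40 + 0 = 78.00.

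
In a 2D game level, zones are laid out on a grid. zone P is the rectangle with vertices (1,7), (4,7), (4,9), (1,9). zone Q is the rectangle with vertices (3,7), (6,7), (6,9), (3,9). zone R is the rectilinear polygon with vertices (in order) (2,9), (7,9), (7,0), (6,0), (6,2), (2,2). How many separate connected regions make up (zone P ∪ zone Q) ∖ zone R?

1

(zone P ∪ zone Q) ∖ zone R is a single connected region.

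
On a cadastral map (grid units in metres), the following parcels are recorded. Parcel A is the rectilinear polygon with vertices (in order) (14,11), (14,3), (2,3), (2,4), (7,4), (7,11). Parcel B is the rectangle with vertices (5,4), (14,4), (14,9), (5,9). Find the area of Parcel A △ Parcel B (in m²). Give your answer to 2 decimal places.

|Parcel A| = 61, |Parcel B| = 45, |Parcel A∩Parcel B| = 35.
|Parcel A △ Parcel B| = |Parcel A| + |Parcel B| − 2·|Parcel A∩Parcel B| = 61 + 45 − 70 = 36.00.

36.00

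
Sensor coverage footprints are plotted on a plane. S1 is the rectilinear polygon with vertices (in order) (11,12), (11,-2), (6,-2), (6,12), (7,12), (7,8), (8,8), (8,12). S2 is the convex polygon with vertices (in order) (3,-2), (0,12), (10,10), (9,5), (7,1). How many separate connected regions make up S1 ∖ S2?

2

S1 ∖ S2 splits into 2 disjoint pieces (area 39.725, area 1.3).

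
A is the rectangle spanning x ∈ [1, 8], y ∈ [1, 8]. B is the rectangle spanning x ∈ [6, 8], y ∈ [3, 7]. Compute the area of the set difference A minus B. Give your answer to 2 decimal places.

41.00

|A∩B|: x∈[6,8], y∈[3,7] → 2·4 = 8.
|A| = 49.
|A ∖ B| = |A| − |A∩B| = 49 − 8 = 41.00.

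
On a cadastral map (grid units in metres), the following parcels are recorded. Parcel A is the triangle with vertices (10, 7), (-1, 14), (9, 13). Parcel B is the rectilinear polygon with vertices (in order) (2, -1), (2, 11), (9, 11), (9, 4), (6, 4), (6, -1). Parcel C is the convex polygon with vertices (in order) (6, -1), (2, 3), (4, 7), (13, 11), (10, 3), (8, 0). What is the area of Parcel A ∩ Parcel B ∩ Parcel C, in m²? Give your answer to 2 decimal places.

1.16

The intersection is the polygon with vertices (9,7.636), (7.533,8.57), (9,9.222).
By the shoelace formula its area is 1.16.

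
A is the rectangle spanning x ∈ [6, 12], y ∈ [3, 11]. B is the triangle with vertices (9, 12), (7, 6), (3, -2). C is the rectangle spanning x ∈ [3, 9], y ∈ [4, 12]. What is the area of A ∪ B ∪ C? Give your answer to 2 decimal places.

76.29

By inclusion–exclusion:
Individual areas: |A| = 48, |B| = 4, |C| = 48.
|A∩B| = 2.4524.
|A∩C|: x∈[6,9], y∈[4,11] → 3·7 = 21.
|B∩C| = 2.7143.
|A∩B∩C| = 2.4524.
|A ∪ B ∪ C| = 100 − 26.1667 + 2.4524 = 76.29.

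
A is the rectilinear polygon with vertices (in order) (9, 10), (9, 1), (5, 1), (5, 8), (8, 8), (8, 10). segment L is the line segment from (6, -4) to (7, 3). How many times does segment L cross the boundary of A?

1

The segment meets the boundary at (6.714,1).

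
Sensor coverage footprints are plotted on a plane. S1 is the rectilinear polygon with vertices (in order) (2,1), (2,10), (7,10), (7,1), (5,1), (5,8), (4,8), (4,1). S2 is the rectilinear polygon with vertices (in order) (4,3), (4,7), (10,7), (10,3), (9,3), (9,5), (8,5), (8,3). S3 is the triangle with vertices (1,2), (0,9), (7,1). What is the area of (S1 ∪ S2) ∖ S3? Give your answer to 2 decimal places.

|S1 ∪ S2| = 52.
|(S1 ∪ S2) ∩ S3| = 10.619.
|(S1 ∪ S2) ∖ S3| = 52 − 10.619 = 41.38.

41.38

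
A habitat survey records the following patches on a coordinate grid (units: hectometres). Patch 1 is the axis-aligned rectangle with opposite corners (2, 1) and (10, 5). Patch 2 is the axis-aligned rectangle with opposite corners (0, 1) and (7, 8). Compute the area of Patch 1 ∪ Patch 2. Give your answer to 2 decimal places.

61.00

By inclusion–exclusion:
Individual areas: |Patch 1| = 32, |Patch 2| = 49.
|Patch 1∩Patch 2|: x∈[2,7], y∈[1,5] → 5·4 = 20.
|Patch 1 ∪ Patch 2| = 81 − 20 = 61.00.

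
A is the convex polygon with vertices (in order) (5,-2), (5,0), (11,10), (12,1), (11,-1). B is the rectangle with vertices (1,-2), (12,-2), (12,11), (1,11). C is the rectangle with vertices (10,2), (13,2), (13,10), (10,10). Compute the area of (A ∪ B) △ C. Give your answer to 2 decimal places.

135.00

|A ∪ B| = 143.
|(A ∪ B) ∩ C| = 16.
|(A ∪ B) △ C| = 143 + 24 − 32 = 135.00.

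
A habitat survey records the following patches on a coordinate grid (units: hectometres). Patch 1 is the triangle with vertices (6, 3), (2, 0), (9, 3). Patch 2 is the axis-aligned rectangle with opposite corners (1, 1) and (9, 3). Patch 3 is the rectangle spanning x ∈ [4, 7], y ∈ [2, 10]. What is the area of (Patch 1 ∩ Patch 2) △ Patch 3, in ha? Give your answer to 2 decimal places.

|Patch 1 ∩ Patch 2| = 4.
|(Patch 1 ∩ Patch 2) ∩ Patch 3| = 1.6429.
|(Patch 1 ∩ Patch 2) △ Patch 3| = 4 + 24 − 3.2857 = 24.71.

24.71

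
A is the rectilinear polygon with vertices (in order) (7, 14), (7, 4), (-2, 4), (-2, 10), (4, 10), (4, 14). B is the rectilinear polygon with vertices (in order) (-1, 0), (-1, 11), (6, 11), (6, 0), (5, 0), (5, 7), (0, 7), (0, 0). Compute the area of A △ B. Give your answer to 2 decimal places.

|A| = 66, |B| = 42, |A∩B| = 29.
|A △ B| = |A| + |B| − 2·|A∩B| = 66 + 42 − 58 = 50.00.

50.00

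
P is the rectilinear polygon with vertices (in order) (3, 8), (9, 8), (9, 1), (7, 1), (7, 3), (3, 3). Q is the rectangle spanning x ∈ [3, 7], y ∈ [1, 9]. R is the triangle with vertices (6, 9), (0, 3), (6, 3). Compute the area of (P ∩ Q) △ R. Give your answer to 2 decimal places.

12.00

|P ∩ Q| = 20.
|(P ∩ Q) ∩ R| = 13.
|(P ∩ Q) △ R| = 20 + 18 − 26 = 12.00.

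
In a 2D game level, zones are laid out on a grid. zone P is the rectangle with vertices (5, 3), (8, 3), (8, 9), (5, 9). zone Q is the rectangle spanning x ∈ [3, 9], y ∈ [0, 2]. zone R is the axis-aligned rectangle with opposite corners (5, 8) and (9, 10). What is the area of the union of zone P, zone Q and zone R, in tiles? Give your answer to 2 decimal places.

By inclusion–exclusion:
Individual areas: |zone P| = 18, |zone Q| = 12, |zone R| = 8.
|zone P∩zone Q| = 0 (no overlap).
|zone P∩zone R|: x∈[5,8], y∈[8,9] → 3·1 = 3.
|zone Q∩zone R| = 0 (no overlap).
|zone P∩zone Q∩zone R| = 0.
|zone P ∪ zone Q ∪ zone R| = 38 − 3 + 0 = 35.00.

35.00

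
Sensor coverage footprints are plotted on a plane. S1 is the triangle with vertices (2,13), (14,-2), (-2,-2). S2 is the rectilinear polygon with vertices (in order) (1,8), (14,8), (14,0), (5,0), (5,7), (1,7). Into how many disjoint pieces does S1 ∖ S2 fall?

S1 ∖ S2 is a single connected region.

1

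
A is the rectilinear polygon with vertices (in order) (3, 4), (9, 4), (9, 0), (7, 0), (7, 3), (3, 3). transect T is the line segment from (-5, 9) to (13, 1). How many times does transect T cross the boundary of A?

The segment meets the boundary at (9,2.778), (6.25,4).

2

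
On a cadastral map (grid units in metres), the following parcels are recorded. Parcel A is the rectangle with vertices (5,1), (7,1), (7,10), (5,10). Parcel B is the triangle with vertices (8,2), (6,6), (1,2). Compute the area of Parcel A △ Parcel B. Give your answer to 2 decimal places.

|Parcel A| = 18, |Parcel B| = 14, |Parcel A∩Parcel B| = 6.6.
|Parcel A △ Parcel B| = |Parcel A| + |Parcel B| − 2·|Parcel A∩Parcel B| = 18 + 14 − 13.2 = 18.80.

18.80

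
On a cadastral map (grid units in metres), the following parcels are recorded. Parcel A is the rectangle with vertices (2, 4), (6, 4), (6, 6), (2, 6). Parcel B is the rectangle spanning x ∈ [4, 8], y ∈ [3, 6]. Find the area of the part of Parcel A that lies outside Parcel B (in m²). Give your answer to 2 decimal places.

|Parcel A∩Parcel B|: x∈[4,6], y∈[4,6] → 2·2 = 4.
|Parcel A| = 8.
|Parcel A ∖ Parcel B| = |Parcel A| − |Parcel A∩Parcel B| = 8 − 4 = 4.00.

4.00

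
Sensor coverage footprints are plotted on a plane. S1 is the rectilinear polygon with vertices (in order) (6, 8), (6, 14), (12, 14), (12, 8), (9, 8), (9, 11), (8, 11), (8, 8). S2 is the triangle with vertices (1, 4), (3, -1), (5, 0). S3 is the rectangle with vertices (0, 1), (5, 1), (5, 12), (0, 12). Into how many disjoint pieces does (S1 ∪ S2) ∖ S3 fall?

(S1 ∪ S2) ∖ S3 splits into 2 disjoint pieces (area 33, area 3.3).

2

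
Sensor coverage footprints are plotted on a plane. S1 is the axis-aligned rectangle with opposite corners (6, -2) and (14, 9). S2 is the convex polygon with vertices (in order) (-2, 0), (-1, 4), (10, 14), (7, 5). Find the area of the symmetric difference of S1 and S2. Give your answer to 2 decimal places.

|S1| = 88, |S2| = 50, |S1∩S2| = 6.9444.
|S1 △ S2| = |S1| + |S2| − 2·|S1∩S2| = 88 + 50 − 13.8889 = 124.11.

124.11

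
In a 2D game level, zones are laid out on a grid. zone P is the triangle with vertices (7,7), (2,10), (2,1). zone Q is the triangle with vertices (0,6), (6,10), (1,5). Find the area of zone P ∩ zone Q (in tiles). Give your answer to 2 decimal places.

2.19

The intersection is the polygon with vertices (4.5,8.5), (2,6), (2,7.333), (4.105,8.737).
By the shoelace formula its area is 2.19.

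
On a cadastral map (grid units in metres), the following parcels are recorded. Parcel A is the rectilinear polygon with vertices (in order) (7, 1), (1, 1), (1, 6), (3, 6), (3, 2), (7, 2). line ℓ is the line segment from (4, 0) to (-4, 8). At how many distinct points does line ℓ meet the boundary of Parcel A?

The segment meets the boundary at (1,3), (3,1).

2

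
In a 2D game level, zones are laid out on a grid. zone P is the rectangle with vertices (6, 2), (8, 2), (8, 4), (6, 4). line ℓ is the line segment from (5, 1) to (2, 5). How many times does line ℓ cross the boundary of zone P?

0

The segment lies entirely outside zone P and never meets its boundary.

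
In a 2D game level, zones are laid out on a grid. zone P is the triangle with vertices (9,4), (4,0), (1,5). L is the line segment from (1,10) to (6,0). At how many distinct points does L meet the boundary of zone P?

2

The segment meets the boundary at (5.429,1.143), (3.667,4.667).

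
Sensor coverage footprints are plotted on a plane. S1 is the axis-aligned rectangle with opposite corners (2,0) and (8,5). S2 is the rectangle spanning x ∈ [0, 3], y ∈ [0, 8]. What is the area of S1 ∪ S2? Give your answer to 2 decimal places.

49.00

By inclusion–exclusion:
Individual areas: |S1| = 30, |S2| = 24.
|S1∩S2|: x∈[2,3], y∈[0,5] → 1·5 = 5.
|S1 ∪ S2| = 54 − 5 = 49.00.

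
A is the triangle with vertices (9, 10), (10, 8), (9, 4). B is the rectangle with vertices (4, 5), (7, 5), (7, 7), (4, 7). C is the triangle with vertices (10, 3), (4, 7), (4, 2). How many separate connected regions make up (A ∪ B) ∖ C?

2

(A ∪ B) ∖ C splits into 2 disjoint pieces (area 3, area 3).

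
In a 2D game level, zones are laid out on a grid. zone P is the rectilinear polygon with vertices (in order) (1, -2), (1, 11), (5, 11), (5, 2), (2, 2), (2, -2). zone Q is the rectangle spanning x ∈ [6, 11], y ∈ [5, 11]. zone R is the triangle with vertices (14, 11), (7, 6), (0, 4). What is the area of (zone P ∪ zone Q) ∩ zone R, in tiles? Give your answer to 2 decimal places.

8.25

|zone P ∪ zone Q| = 70.
|(zone P ∪ zone Q) ∩ zone R| = 8.25.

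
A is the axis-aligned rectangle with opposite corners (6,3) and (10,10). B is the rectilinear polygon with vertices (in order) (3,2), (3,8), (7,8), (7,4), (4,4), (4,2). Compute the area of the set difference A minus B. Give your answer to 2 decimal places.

|A| = 28, |A∩B| = 4.
|A ∖ B| = |A| − |A∩B| = 28 − 4 = 24.00.

24.00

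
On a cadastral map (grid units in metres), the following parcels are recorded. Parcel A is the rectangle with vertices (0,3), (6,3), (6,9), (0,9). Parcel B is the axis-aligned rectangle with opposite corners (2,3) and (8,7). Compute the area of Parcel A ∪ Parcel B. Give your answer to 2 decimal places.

44.00

By inclusion–exclusion:
Individual areas: |Parcel A| = 36, |Parcel B| = 24.
|Parcel A∩Parcel B|: x∈[2,6], y∈[3,7] → 4·4 = 16.
|Parcel A ∪ Parcel B| = 60 − 16 = 44.00.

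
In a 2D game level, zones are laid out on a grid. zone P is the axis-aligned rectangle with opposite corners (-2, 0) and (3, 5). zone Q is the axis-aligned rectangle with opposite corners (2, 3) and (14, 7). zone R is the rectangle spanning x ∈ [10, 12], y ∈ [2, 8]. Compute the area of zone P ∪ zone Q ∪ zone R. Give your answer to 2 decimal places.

By inclusion–exclusion:
Individual areas: |zone P| = 25, |zone Q| = 48, |zone R| = 12.
|zone P∩zone Q|: x∈[2,3], y∈[3,5] → 1·2 = 2.
|zone P∩zone R| = 0 (no overlap).
|zone Q∩zone R|: x∈[10,12], y∈[3,7] → 2·4 = 8.
|zone P∩zone Q∩zone R| = 0.
|zone P ∪ zone Q ∪ zone R| = 85 − 10 + 0 = 75.00.

75.00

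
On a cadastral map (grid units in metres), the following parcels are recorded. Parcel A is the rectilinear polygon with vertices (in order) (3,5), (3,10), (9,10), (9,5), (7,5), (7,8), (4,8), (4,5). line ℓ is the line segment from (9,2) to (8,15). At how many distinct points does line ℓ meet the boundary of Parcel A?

The segment meets the boundary at (8.385,10), (8.769,5).

2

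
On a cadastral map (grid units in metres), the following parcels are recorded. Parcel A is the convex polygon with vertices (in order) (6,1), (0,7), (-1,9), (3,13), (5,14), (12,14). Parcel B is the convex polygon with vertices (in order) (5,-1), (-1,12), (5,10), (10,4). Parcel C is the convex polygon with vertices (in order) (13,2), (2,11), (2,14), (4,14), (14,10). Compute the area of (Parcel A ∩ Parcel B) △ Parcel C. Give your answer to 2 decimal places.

104.82

|Parcel A ∩ Parcel B| = 44.1246.
|(Parcel A ∩ Parcel B) ∩ Parcel C| = 4.9001.
|(Parcel A ∩ Parcel B) △ Parcel C| = 44.1246 + 70.5 − 9.8002 = 104.82.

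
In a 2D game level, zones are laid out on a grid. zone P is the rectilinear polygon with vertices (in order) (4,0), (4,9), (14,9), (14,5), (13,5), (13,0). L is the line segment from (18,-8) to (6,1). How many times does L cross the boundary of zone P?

The segment meets the boundary at (7.333,0).

1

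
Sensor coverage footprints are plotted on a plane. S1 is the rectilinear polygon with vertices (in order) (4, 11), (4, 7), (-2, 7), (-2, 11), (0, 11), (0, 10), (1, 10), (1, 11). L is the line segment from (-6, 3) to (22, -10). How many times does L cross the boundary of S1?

The segment lies entirely outside S1 and never meets its boundary.

0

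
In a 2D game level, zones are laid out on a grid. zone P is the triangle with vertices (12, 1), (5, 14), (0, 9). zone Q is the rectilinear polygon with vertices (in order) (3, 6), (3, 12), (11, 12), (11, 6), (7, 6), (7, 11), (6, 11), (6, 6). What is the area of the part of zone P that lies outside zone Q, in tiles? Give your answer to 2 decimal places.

|zone P| = 50, |zone P∩zone Q| = 22.5412.
|zone P ∖ zone Q| = |zone P| − |zone P∩zone Q| = 50 − 22.5412 = 27.46.

27.46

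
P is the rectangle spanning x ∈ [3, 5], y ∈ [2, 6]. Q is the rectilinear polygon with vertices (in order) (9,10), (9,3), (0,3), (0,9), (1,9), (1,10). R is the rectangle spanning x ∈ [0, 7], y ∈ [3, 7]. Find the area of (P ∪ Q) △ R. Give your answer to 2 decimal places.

|P ∪ Q| = 64.
|(P ∪ Q) ∩ R| = 28.
|(P ∪ Q) △ R| = 64 + 28 − 56 = 36.00.

36.00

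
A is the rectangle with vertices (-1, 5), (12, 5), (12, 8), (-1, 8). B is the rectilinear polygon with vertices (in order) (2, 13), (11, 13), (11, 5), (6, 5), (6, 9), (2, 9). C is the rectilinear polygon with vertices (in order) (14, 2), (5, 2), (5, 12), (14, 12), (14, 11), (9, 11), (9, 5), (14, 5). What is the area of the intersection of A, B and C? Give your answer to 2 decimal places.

9.00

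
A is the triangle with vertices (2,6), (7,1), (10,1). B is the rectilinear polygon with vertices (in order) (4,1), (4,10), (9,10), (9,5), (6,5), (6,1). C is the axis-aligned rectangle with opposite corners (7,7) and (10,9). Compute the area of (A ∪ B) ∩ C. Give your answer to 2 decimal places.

The region (A ∪ B) ∩ C is the polygon with vertices (9,7), (7,7), (7,9), (9,9).
By the shoelace formula its area is 4.00.

4.00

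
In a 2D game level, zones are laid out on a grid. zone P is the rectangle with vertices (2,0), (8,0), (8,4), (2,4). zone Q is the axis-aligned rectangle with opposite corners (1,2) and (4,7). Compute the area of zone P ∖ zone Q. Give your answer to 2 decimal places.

|zone P∩zone Q|: x∈[2,4], y∈[2,4] → 2·2 = 4.
|zone P| = 24.
|zone P ∖ zone Q| = |zone P| − |zone P∩zone Q| = 24 − 4 = 20.00.

20.00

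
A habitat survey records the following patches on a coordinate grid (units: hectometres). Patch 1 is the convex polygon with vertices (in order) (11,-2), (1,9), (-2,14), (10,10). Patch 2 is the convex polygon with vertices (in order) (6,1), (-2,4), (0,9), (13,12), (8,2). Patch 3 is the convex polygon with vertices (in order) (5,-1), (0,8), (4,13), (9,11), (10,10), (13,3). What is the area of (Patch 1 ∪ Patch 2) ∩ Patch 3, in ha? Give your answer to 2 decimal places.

86.95

|Patch 1 ∪ Patch 2| = 122.7103.
|(Patch 1 ∪ Patch 2) ∩ Patch 3| = 86.95.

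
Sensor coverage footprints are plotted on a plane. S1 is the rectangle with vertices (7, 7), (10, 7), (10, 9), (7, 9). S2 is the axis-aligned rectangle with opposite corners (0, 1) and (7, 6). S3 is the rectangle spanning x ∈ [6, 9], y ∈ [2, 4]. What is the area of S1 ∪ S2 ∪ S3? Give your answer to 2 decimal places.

By inclusion–exclusion:
Individual areas: |S1| = 6, |S2| = 35, |S3| = 6.
|S1∩S2| = 0 (no overlap).
|S1∩S3| = 0 (no overlap).
|S2∩S3|: x∈[6,7], y∈[2,4] → 1·2 = 2.
|S1∩S2∩S3| = 0.
|S1 ∪ S2 ∪ S3| = 47 − 2 + 0 = 45.00.

45.00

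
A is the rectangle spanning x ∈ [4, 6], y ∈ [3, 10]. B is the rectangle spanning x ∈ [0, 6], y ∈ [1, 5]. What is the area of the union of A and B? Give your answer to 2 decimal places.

34.00

By inclusion–exclusion:
Individual areas: |A| = 14, |B| = 24.
|A∩B|: x∈[4,6], y∈[3,5] → 2·2 = 4.
|A ∪ B| = 38 − 4 = 34.00.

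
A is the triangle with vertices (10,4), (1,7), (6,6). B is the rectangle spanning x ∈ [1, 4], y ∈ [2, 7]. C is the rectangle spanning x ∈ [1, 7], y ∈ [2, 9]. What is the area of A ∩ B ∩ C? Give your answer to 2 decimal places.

The intersection is the polygon with vertices (4,6.4), (4,6), (1,7).
By the shoelace formula its area is 0.60.

0.60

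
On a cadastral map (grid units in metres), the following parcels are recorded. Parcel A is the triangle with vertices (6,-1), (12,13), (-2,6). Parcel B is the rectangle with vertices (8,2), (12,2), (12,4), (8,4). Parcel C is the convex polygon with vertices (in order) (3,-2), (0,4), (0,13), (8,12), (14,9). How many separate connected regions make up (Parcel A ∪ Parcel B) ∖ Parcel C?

(Parcel A ∪ Parcel B) ∖ Parcel C splits into 4 disjoint pieces (area 2.5667, area 2.75, area 2.9118, area 7.5).

4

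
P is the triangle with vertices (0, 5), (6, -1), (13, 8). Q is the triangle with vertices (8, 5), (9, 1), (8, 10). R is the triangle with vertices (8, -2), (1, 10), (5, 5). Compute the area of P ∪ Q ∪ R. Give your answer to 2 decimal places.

By inclusion–exclusion:
Individual areas: |P| = 48, |Q| = 2.5, |R| = 6.5.
|P∩Q| = 1.8026.
|P∩R| = 4.3031.
|Q∩R| = 0.
|P∩Q∩R| = 0.
|P ∪ Q ∪ R| = 57 − 6.1057 + 0 = 50.89.

50.89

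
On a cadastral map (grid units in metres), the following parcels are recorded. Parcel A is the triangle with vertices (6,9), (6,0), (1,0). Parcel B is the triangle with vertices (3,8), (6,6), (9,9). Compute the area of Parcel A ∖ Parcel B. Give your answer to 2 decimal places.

|Parcel A| = 22.5, |Parcel A∩Parcel B| = 1.7478.
|Parcel A ∖ Parcel B| = |Parcel A| − |Parcel A∩Parcel B| = 22.5 − 1.7478 = 20.75.

20.75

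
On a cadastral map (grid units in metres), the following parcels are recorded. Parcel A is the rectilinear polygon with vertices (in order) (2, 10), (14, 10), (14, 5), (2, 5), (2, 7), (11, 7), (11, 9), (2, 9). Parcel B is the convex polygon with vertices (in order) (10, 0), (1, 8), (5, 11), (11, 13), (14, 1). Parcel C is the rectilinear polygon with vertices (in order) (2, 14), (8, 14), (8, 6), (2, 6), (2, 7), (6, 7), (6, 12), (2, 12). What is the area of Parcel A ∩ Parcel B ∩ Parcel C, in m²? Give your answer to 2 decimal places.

7.31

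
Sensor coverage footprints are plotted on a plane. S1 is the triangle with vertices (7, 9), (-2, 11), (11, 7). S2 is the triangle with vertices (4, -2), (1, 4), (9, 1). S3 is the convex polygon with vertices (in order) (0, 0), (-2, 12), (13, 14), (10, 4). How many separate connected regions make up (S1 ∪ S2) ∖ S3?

3

(S1 ∪ S2) ∖ S3 splits into 3 disjoint pieces (area 0.0013, area 0.0008, area 13.8387).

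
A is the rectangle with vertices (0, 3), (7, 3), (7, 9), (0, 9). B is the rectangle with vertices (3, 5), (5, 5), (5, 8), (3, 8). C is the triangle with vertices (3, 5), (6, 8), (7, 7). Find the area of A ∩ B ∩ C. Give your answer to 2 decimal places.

The intersection is the polygon with vertices (5,6), (3,5), (5,7).
By the shoelace formula its area is 1.00.

1.00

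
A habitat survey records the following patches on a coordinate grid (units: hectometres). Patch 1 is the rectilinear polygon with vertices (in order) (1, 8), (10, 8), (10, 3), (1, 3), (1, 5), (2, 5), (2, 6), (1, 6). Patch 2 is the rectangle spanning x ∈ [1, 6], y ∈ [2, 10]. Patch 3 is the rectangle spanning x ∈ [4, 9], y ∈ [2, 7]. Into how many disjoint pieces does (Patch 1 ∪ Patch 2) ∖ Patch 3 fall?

(Patch 1 ∪ Patch 2) ∖ Patch 3 is a single connected region.

1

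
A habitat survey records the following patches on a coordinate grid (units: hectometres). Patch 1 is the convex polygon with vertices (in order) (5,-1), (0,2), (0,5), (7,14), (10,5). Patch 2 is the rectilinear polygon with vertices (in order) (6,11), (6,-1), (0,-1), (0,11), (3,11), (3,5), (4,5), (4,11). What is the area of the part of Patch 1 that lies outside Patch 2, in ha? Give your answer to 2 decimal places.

|Patch 1| = 82.5, |Patch 1∩Patch 2| = 45.4.
|Patch 1 ∖ Patch 2| = |Patch 1| − |Patch 1∩Patch 2| = 82.5 − 45.4 = 37.10.

37.10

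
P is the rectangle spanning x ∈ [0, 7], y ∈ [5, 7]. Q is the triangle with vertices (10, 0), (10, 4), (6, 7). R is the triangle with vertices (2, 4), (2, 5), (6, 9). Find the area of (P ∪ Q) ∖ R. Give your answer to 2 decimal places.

|P ∪ Q| = 21.5.
|(P ∪ Q) ∩ R| = 1.2.
|(P ∪ Q) ∖ R| = 21.5 − 1.2 = 20.30.

20.30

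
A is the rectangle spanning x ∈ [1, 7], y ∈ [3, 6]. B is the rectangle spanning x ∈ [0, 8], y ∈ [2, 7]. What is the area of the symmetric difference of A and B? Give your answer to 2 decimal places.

|A∩B|: x∈[1,7], y∈[3,6] → 6·3 = 18.
|A △ B| = |A| + |B| − 2·|A∩B| = 18 + 40 − 36 = 22.00.

22.00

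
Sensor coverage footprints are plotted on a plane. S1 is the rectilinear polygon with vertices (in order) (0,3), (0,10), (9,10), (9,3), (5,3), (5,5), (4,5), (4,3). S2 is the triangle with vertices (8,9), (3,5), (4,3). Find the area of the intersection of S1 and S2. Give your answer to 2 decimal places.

5.75

The intersection is the polygon with vertices (5,5), (4,5), (4,3), (3,5), (8,9), (5,4.5).
By the shoelace formula its area is 5.75.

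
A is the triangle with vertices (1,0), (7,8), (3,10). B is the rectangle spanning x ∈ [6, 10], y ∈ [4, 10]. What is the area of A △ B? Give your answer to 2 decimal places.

44.17

|A| = 22, |B| = 24, |A∩B| = 0.9167.
|A △ B| = |A| + |B| − 2·|A∩B| = 22 + 24 − 1.8333 = 44.17.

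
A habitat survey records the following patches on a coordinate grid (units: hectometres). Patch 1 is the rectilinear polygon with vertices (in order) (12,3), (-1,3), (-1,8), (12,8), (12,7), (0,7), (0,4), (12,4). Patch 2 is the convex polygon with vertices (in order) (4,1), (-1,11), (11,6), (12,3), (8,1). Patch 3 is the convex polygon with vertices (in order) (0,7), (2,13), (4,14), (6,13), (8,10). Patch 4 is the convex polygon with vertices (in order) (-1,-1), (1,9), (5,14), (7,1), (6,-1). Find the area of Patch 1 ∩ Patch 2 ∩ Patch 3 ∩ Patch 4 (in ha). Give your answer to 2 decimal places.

0.68

The intersection is the polygon with vertices (2.667,8), (0.842,7.316), (0.714,7.571), (0.8,8).
By the shoelace formula its area is 0.68.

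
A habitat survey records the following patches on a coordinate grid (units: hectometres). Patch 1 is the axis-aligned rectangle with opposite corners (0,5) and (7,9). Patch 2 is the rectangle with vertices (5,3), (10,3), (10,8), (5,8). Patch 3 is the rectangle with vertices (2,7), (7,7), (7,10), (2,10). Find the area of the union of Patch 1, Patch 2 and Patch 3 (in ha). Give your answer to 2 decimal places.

By inclusion–exclusion:
Individual areas: |Patch 1| = 28, |Patch 2| = 25, |Patch 3| = 15.
|Patch 1∩Patch 2|: x∈[5,7], y∈[5,8] → 2·3 = 6.
|Patch 1∩Patch 3|: x∈[2,7], y∈[7,9] → 5·2 = 10.
|Patch 2∩Patch 3|: x∈[5,7], y∈[7,8] → 2·1 = 2.
|Patch 1∩Patch 2∩Patch 3| = 2.
|Patch 1 ∪ Patch 2 ∪ Patch 3| = 68 − 18 + 2 = 52.00.

52.00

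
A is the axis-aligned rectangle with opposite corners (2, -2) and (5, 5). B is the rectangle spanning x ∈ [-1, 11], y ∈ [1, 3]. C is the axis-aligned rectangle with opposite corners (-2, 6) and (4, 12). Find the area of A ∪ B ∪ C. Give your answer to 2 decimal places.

By inclusion–exclusion:
Individual areas: |A| = 21, |B| = 24, |C| = 36.
|A∩B|: x∈[2,5], y∈[1,3] → 3·2 = 6.
|A∩C| = 0 (no overlap).
|B∩C| = 0 (no overlap).
|A∩B∩C| = 0.
|A ∪ B ∪ C| = 81 − 6 + 0 = 75.00.

75.00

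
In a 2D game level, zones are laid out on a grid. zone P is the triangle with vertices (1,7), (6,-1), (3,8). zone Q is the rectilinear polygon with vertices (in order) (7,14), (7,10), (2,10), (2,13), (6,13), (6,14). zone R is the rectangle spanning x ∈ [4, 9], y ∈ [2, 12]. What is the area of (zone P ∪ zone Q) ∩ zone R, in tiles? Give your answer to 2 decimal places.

|zone P ∪ zone Q| = 26.5.
|(zone P ∪ zone Q) ∩ zone R| = 7.49.

7.49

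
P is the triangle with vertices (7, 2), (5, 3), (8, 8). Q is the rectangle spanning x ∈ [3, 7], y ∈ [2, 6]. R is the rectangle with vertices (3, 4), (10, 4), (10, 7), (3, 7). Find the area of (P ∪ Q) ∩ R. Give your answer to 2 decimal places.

9.65

The region (P ∪ Q) ∩ R is the polygon with vertices (7.333,4), (3,4), (3,6), (6.8,6), (7.4,7), (7.833,7).
By the shoelace formula its area is 9.65.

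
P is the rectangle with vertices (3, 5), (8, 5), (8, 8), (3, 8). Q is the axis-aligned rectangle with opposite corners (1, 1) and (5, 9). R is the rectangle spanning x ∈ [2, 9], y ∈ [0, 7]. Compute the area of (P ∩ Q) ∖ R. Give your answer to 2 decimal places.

|P ∩ Q| = 6.
|(P ∩ Q) ∩ R| = 4.
|(P ∩ Q) ∖ R| = 6 − 4 = 2.00.

2.00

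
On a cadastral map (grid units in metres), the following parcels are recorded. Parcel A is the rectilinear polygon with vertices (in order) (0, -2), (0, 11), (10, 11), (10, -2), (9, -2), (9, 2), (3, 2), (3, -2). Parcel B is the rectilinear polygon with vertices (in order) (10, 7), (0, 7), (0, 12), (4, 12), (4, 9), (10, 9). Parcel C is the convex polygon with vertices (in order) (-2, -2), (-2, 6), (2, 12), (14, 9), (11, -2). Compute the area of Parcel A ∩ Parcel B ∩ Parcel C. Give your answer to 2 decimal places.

The intersection is the polygon with vertices (4,11), (4,9), (10,9), (10,7), (0,7), (0,9), (1.333,11).
By the shoelace formula its area is 26.67.

26.67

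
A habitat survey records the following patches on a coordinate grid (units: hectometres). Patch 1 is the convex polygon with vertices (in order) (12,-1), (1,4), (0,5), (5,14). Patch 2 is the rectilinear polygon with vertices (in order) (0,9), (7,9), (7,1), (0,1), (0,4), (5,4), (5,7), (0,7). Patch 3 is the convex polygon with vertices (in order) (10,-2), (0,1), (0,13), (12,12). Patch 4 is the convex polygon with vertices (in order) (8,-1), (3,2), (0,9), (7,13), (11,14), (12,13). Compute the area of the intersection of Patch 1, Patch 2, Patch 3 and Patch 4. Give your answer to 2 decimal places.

The intersection is the polygon with vertices (5,7), (1.111,7), (2.222,9), (7,9), (7,1.273), (2.419,3.355), (2.143,4), (5,4).
By the shoelace formula its area is 24.48.

24.48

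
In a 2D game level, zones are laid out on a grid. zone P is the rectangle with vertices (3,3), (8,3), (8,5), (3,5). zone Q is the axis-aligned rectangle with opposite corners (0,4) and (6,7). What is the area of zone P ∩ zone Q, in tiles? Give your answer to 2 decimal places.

3.00

|zone P∩zone Q|: x∈[3,6], y∈[4,5] → 3·1 = 3.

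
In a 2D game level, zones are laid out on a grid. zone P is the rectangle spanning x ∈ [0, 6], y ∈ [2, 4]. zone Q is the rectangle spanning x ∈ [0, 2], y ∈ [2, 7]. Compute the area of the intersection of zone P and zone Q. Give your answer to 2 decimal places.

|zone P∩zone Q|: x∈[0,2], y∈[2,4] → 2·2 = 4.

4.00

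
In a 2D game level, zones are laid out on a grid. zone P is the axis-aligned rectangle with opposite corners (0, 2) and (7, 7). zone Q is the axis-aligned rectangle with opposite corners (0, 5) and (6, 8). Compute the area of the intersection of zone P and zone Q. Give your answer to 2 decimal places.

12.00

|zone P∩zone Q|: x∈[0,6], y∈[5,7] → 6·2 = 12.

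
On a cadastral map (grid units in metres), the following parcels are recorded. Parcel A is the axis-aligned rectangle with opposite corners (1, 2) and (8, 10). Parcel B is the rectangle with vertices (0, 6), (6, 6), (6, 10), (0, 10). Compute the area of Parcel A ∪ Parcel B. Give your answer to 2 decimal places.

By inclusion–exclusion:
Individual areas: |Parcel A| = 56, |Parcel B| = 24.
|Parcel A∩Parcel B|: x∈[1,6], y∈[6,10] → 5·4 = 20.
|Parcel A ∪ Parcel B| = 80 − 20 = 60.00.

60.00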